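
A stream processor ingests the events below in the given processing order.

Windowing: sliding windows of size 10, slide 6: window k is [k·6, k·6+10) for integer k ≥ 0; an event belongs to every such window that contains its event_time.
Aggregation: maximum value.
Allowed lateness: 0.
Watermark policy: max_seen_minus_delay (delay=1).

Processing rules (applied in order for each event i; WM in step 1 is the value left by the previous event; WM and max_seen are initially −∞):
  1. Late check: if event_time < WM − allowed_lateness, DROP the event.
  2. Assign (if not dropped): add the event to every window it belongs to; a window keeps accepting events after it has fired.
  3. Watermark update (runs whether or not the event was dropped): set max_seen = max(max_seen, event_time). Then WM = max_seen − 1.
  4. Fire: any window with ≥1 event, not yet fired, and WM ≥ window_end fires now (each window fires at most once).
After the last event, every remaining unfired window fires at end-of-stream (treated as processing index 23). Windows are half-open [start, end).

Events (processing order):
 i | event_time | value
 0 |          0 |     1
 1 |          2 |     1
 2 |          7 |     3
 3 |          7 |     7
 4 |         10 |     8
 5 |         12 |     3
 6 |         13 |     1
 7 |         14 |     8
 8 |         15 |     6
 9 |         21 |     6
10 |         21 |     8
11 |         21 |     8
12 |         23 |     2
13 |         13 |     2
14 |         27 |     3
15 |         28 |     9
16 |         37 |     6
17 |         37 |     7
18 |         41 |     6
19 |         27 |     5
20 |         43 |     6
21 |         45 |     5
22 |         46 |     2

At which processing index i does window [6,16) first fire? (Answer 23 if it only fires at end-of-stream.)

i=0 t=0 v=1: → [0,10); WM=-1
i=1 t=2 v=1: → [0,10); WM=1
i=2 t=7 v=3: → [6,16),[0,10); WM=6
i=3 t=7 v=7: → [6,16),[0,10); WM=6
i=4 t=10 v=8: → [6,16); WM=9
i=5 t=12 v=3: → [12,22),[6,16); WM=11; [0,10) fires=7
i=6 t=13 v=1: → [12,22),[6,16); WM=12
i=7 t=14 v=8: → [12,22),[6,16); WM=13
i=8 t=15 v=6: → [12,22),[6,16); WM=14
i=9 t=21 v=6: → [18,28),[12,22); WM=20; [6,16) fires=8
i=10 t=21 v=8: → [18,28),[12,22); WM=20
i=11 t=21 v=8: → [18,28),[12,22); WM=20
i=12 t=23 v=2: → [18,28); WM=22; [12,22) fires=8
i=13 t=13 v=2: DROP (t<22-0); WM=22
i=14 t=27 v=3: → [24,34),[18,28); WM=26
i=15 t=28 v=9: → [24,34); WM=27
i=16 t=37 v=6: → [36,46),[30,40); WM=36; [18,28) fires=8 [24,34) fires=9
i=17 t=37 v=7: → [36,46),[30,40); WM=36
i=18 t=41 v=6: → [36,46); WM=40; [30,40) fires=7
i=19 t=27 v=5: DROP (t<40-0); WM=40
i=20 t=43 v=6: → [42,52),[36,46); WM=42
i=21 t=45 v=5: → [42,52),[36,46); WM=44
i=22 t=46 v=2: → [42,52); WM=45

9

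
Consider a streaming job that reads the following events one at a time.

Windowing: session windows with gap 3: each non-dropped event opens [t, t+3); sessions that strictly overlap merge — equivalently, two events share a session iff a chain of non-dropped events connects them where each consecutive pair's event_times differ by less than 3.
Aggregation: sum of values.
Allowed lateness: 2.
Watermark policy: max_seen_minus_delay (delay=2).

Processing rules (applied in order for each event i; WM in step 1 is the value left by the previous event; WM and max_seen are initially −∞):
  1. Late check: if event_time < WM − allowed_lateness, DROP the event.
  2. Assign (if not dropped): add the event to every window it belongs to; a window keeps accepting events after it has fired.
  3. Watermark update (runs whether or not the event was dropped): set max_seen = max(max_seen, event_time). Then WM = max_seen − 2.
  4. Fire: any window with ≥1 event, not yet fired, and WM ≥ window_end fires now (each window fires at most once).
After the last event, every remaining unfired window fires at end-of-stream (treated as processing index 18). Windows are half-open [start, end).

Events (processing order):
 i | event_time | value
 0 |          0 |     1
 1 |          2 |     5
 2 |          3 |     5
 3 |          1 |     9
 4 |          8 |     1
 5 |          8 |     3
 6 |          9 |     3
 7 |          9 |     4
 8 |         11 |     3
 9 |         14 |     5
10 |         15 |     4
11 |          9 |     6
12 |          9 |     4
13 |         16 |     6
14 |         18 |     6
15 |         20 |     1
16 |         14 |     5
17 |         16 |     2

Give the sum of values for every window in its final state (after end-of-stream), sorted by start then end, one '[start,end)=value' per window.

[0,6)=20 [8,14)=14 [14,23)=24

i=0 t=0 v=1: → [0,3); WM=-2
i=1 t=2 v=5: → [0,5); WM=0
i=2 t=3 v=5: → [0,6); WM=1
i=3 t=1 v=9: → [0,6); WM=1
i=4 t=8 v=1: → [8,11); WM=6
i=5 t=8 v=3: → [8,11); WM=6
i=6 t=9 v=3: → [8,12); WM=7
i=7 t=9 v=4: → [8,12); WM=7
i=8 t=11 v=3: → [8,14); WM=9
i=9 t=14 v=5: → [14,17); WM=12
i=10 t=15 v=4: → [14,18); WM=13
i=11 t=9 v=6: DROP (t<13-2); WM=13
i=12 t=9 v=4: DROP (t<13-2); WM=13
i=13 t=16 v=6: → [14,19); WM=14
i=14 t=18 v=6: → [14,21); WM=16
i=15 t=20 v=1: → [14,23); WM=18
i=16 t=14 v=5: DROP (t<18-2); WM=18
i=17 t=16 v=2: → [14,23); WM=18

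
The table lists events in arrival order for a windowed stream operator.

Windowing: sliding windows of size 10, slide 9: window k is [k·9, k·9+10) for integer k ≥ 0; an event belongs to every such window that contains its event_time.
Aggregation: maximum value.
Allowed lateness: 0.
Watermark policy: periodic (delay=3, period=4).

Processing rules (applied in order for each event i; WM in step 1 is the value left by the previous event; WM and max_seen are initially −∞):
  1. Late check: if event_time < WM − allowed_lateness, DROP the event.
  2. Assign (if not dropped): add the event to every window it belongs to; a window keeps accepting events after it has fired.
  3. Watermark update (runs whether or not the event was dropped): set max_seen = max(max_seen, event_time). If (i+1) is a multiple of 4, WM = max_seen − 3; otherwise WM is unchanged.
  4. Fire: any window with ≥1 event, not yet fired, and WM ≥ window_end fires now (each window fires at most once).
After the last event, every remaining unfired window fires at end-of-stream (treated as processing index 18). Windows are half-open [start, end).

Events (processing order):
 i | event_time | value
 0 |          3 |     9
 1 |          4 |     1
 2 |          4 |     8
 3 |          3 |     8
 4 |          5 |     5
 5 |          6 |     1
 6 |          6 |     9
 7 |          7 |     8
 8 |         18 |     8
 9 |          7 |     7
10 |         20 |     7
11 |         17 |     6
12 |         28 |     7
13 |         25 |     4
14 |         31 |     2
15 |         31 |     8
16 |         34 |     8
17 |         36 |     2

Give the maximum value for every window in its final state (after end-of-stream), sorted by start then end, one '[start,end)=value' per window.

[0,10)=9 [9,19)=8 [18,28)=8 [27,37)=8 [36,46)=2

i=0 t=3 v=9: → [0,10); WM=−∞
i=1 t=4 v=1: → [0,10); WM=−∞
i=2 t=4 v=8: → [0,10); WM=−∞
i=3 t=3 v=8: → [0,10); WM=1
i=4 t=5 v=5: → [0,10); WM=1
i=5 t=6 v=1: → [0,10); WM=1
i=6 t=6 v=9: → [0,10); WM=1
i=7 t=7 v=8: → [0,10); WM=4
i=8 t=18 v=8: → [18,28),[9,19); WM=4
i=9 t=7 v=7: → [0,10); WM=4
i=10 t=20 v=7: → [18,28); WM=4
i=11 t=17 v=6: → [9,19); WM=17; [0,10) fires=9
i=12 t=28 v=7: → [27,37); WM=17
i=13 t=25 v=4: → [18,28); WM=17
i=14 t=31 v=2: → [27,37); WM=17
i=15 t=31 v=8: → [27,37); WM=28; [9,19) fires=8 [18,28) fires=8
i=16 t=34 v=8: → [27,37); WM=28
i=17 t=36 v=2: → [36,46),[27,37); WM=28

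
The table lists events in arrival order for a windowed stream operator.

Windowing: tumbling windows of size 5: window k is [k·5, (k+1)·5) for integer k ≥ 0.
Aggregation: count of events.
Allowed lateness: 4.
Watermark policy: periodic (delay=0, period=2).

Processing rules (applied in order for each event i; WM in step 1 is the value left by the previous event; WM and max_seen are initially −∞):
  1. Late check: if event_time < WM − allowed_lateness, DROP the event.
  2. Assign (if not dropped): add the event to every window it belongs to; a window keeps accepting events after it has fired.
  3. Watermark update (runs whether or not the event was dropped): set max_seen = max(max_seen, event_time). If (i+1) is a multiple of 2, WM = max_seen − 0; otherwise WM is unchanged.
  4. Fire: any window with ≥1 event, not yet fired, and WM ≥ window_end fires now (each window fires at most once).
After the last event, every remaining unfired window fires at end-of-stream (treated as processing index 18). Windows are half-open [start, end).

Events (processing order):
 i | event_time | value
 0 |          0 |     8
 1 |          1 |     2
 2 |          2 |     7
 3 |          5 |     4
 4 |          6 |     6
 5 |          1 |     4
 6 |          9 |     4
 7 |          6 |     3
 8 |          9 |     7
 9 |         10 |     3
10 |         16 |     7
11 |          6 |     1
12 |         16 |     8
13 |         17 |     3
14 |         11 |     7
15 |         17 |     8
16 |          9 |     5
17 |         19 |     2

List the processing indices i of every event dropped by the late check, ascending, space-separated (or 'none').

i=0 t=0 v=8: → [0,5); WM=−∞
i=1 t=1 v=2: → [0,5); WM=1
i=2 t=2 v=7: → [0,5); WM=1
i=3 t=5 v=4: → [5,10); WM=5; [0,5) fires=3
i=4 t=6 v=6: → [5,10); WM=5
i=5 t=1 v=4: → [0,5); WM=6
i=6 t=9 v=4: → [5,10); WM=6
i=7 t=6 v=3: → [5,10); WM=9
i=8 t=9 v=7: → [5,10); WM=9
i=9 t=10 v=3: → [10,15); WM=10; [5,10) fires=5
i=10 t=16 v=7: → [15,20); WM=10
i=11 t=6 v=1: → [5,10); WM=16; [10,15) fires=1
i=12 t=16 v=8: → [15,20); WM=16
i=13 t=17 v=3: → [15,20); WM=17
i=14 t=11 v=7: DROP (t<17-4); WM=17
i=15 t=17 v=8: → [15,20); WM=17
i=16 t=9 v=5: DROP (t<17-4); WM=17
i=17 t=19 v=2: → [15,20); WM=19

14 16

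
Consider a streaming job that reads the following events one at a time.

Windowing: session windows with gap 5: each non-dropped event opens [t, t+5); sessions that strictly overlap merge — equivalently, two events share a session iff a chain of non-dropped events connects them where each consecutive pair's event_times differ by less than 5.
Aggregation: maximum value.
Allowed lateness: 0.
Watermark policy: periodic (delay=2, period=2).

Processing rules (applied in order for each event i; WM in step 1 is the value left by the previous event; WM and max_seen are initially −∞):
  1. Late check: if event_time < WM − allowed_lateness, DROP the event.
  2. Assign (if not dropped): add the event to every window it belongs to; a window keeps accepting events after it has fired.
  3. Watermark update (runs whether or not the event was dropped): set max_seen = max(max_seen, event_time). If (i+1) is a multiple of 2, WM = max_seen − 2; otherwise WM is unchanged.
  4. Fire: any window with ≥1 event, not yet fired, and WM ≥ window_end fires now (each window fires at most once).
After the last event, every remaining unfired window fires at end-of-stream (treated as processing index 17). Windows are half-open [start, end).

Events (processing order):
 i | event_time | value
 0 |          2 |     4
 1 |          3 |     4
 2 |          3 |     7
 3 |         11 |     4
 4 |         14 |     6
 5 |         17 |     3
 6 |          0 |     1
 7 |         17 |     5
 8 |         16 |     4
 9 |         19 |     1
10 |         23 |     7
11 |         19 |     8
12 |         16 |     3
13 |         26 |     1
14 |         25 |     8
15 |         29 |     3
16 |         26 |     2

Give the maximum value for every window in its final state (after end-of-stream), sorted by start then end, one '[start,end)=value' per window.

i=0 t=2 v=4: → [2,7); WM=−∞
i=1 t=3 v=4: → [2,8); WM=1
i=2 t=3 v=7: → [2,8); WM=1
i=3 t=11 v=4: → [11,16); WM=9
i=4 t=14 v=6: → [11,19); WM=9
i=5 t=17 v=3: → [11,22); WM=15
i=6 t=0 v=1: DROP (t<15-0); WM=15
i=7 t=17 v=5: → [11,22); WM=15
i=8 t=16 v=4: → [11,22); WM=15
i=9 t=19 v=1: → [11,24); WM=17
i=10 t=23 v=7: → [11,28); WM=17
i=11 t=19 v=8: → [11,28); WM=21
i=12 t=16 v=3: DROP (t<21-0); WM=21
i=13 t=26 v=1: → [11,31); WM=24
i=14 t=25 v=8: → [11,31); WM=24
i=15 t=29 v=3: → [11,34); WM=27
i=16 t=26 v=2: DROP (t<27-0); WM=27

[2,8)=7 [11,34)=8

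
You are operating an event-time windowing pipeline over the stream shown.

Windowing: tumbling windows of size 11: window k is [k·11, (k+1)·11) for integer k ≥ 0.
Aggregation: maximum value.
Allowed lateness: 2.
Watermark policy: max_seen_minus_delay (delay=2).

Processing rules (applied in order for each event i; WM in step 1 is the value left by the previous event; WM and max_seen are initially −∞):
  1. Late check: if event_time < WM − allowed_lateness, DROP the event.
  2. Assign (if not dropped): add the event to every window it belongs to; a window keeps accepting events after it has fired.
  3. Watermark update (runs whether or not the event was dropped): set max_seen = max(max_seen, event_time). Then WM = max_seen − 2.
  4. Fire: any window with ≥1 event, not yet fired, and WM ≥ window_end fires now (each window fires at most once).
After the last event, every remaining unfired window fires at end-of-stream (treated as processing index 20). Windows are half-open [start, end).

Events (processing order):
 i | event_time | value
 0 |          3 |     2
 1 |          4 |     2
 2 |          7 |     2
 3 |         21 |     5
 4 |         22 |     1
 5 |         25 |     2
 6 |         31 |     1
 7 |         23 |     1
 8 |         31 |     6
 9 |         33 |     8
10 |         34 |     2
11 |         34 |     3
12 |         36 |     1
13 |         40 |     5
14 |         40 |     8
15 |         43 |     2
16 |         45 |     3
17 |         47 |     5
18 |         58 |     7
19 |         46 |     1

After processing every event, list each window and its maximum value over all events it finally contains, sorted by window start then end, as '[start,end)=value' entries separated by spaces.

[0,11)=2 [11,22)=5 [22,33)=6 [33,44)=8 [44,55)=5 [55,66)=7

i=0 t=3 v=2: → [0,11); WM=1
i=1 t=4 v=2: → [0,11); WM=2
i=2 t=7 v=2: → [0,11); WM=5
i=3 t=21 v=5: → [11,22); WM=19; [0,11) fires=2
i=4 t=22 v=1: → [22,33); WM=20
i=5 t=25 v=2: → [22,33); WM=23; [11,22) fires=5
i=6 t=31 v=1: → [22,33); WM=29
i=7 t=23 v=1: DROP (t<29-2); WM=29
i=8 t=31 v=6: → [22,33); WM=29
i=9 t=33 v=8: → [33,44); WM=31
i=10 t=34 v=2: → [33,44); WM=32
i=11 t=34 v=3: → [33,44); WM=32
i=12 t=36 v=1: → [33,44); WM=34; [22,33) fires=6
i=13 t=40 v=5: → [33,44); WM=38
i=14 t=40 v=8: → [33,44); WM=38
i=15 t=43 v=2: → [33,44); WM=41
i=16 t=45 v=3: → [44,55); WM=43
i=17 t=47 v=5: → [44,55); WM=45; [33,44) fires=8
i=18 t=58 v=7: → [55,66); WM=56; [44,55) fires=5
i=19 t=46 v=1: DROP (t<56-2); WM=56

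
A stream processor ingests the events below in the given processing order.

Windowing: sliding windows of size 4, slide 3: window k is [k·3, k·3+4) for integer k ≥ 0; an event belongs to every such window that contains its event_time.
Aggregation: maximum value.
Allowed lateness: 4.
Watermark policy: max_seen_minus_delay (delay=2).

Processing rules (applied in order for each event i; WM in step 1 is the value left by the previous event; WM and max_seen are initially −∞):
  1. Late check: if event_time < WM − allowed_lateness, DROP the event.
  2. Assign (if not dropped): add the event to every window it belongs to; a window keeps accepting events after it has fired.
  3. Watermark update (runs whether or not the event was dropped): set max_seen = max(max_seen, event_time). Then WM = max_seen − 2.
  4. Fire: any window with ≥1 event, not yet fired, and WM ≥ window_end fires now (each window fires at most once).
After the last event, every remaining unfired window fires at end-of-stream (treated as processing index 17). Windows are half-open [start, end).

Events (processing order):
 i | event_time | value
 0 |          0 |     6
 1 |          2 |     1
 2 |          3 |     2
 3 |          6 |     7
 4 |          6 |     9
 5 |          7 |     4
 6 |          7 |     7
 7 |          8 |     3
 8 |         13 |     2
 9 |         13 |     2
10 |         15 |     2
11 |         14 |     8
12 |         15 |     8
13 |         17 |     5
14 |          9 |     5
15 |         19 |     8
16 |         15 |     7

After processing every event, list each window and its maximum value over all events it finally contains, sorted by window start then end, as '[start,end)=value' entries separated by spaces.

i=0 t=0 v=6: → [0,4); WM=-2
i=1 t=2 v=1: → [0,4); WM=0
i=2 t=3 v=2: → [3,7),[0,4); WM=1
i=3 t=6 v=7: → [6,10),[3,7); WM=4; [0,4) fires=6
i=4 t=6 v=9: → [6,10),[3,7); WM=4
i=5 t=7 v=4: → [6,10); WM=5
i=6 t=7 v=7: → [6,10); WM=5
i=7 t=8 v=3: → [6,10); WM=6
i=8 t=13 v=2: → [12,16); WM=11; [3,7) fires=9 [6,10) fires=9
i=9 t=13 v=2: → [12,16); WM=11
i=10 t=15 v=2: → [15,19),[12,16); WM=13
i=11 t=14 v=8: → [12,16); WM=13
i=12 t=15 v=8: → [15,19),[12,16); WM=13
i=13 t=17 v=5: → [15,19); WM=15
i=14 t=9 v=5: DROP (t<15-4); WM=15
i=15 t=19 v=8: → [18,22); WM=17; [12,16) fires=8
i=16 t=15 v=7: → [15,19),[12,16); WM=17

[0,4)=6 [3,7)=9 [6,10)=9 [12,16)=8 [15,19)=8 [18,22)=8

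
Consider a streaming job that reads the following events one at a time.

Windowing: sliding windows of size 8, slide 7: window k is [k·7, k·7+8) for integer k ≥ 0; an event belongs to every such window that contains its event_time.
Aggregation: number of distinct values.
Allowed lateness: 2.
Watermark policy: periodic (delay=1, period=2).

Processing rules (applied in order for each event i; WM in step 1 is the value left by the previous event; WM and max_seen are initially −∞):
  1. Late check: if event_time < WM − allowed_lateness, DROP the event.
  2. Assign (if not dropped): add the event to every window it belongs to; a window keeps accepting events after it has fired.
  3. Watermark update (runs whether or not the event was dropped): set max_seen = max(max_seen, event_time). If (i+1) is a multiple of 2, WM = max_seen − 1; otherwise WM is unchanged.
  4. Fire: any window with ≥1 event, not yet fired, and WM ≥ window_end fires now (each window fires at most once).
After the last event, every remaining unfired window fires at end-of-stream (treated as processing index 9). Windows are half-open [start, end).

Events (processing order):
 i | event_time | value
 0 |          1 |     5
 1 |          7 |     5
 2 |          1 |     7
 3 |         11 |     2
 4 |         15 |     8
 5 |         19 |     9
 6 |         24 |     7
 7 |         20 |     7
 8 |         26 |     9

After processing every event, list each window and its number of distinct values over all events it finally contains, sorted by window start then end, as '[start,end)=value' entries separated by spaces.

[0,8)=1 [7,15)=2 [14,22)=3 [21,29)=2

i=0 t=1 v=5: → [0,8); WM=−∞
i=1 t=7 v=5: → [7,15),[0,8); WM=6
i=2 t=1 v=7: DROP (t<6-2); WM=6
i=3 t=11 v=2: → [7,15); WM=10; [0,8) fires=1
i=4 t=15 v=8: → [14,22); WM=10
i=5 t=19 v=9: → [14,22); WM=18; [7,15) fires=2
i=6 t=24 v=7: → [21,29); WM=18
i=7 t=20 v=7: → [14,22); WM=23; [14,22) fires=3
i=8 t=26 v=9: → [21,29); WM=23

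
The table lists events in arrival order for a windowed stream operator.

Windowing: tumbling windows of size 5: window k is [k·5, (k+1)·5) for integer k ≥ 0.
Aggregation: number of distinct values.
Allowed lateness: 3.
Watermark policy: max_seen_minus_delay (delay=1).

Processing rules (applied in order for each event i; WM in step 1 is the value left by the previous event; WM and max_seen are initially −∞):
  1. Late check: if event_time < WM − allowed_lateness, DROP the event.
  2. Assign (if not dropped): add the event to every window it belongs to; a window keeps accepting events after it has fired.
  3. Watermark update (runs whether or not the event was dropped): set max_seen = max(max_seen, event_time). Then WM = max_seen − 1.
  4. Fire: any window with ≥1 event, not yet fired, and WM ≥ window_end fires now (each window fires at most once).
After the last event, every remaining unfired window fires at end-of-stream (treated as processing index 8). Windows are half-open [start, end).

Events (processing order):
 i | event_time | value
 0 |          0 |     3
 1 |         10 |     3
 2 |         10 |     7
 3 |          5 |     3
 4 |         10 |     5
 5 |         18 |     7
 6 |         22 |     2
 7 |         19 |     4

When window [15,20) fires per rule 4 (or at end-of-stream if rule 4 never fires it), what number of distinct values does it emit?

i=0 t=0 v=3: → [0,5); WM=-1
i=1 t=10 v=3: → [10,15); WM=9; [0,5) fires=1
i=2 t=10 v=7: → [10,15); WM=9
i=3 t=5 v=3: DROP (t<9-3); WM=9
i=4 t=10 v=5: → [10,15); WM=9
i=5 t=18 v=7: → [15,20); WM=17; [10,15) fires=3
i=6 t=22 v=2: → [20,25); WM=21; [15,20) fires=1
i=7 t=19 v=4: → [15,20); WM=21

1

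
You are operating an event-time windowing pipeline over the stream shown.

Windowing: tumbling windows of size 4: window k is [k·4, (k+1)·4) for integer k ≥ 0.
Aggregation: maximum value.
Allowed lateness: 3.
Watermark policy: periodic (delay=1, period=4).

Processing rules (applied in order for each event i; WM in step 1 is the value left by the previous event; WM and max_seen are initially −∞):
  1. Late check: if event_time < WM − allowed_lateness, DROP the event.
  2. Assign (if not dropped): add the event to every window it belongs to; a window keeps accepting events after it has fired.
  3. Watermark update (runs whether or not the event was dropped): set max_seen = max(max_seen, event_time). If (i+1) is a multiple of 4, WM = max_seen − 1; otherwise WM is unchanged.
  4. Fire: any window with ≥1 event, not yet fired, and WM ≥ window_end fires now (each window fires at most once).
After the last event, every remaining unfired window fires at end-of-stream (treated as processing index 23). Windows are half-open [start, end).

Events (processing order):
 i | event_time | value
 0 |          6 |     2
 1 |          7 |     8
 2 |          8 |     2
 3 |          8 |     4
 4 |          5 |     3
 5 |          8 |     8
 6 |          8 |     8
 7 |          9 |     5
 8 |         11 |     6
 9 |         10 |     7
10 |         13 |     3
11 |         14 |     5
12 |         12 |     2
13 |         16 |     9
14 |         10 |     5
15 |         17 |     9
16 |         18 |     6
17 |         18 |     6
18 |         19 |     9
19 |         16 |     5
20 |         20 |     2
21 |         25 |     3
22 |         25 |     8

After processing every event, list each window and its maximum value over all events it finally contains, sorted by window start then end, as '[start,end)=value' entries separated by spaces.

i=0 t=6 v=2: → [4,8); WM=−∞
i=1 t=7 v=8: → [4,8); WM=−∞
i=2 t=8 v=2: → [8,12); WM=−∞
i=3 t=8 v=4: → [8,12); WM=7
i=4 t=5 v=3: → [4,8); WM=7
i=5 t=8 v=8: → [8,12); WM=7
i=6 t=8 v=8: → [8,12); WM=7
i=7 t=9 v=5: → [8,12); WM=8; [4,8) fires=8
i=8 t=11 v=6: → [8,12); WM=8
i=9 t=10 v=7: → [8,12); WM=8
i=10 t=13 v=3: → [12,16); WM=8
i=11 t=14 v=5: → [12,16); WM=13; [8,12) fires=8
i=12 t=12 v=2: → [12,16); WM=13
i=13 t=16 v=9: → [16,20); WM=13
i=14 t=10 v=5: → [8,12); WM=13
i=15 t=17 v=9: → [16,20); WM=16; [12,16) fires=5
i=16 t=18 v=6: → [16,20); WM=16
i=17 t=18 v=6: → [16,20); WM=16
i=18 t=19 v=9: → [16,20); WM=16
i=19 t=16 v=5: → [16,20); WM=18
i=20 t=20 v=2: → [20,24); WM=18
i=21 t=25 v=3: → [24,28); WM=18
i=22 t=25 v=8: → [24,28); WM=18

[4,8)=8 [8,12)=8 [12,16)=5 [16,20)=9 [20,24)=2 [24,28)=8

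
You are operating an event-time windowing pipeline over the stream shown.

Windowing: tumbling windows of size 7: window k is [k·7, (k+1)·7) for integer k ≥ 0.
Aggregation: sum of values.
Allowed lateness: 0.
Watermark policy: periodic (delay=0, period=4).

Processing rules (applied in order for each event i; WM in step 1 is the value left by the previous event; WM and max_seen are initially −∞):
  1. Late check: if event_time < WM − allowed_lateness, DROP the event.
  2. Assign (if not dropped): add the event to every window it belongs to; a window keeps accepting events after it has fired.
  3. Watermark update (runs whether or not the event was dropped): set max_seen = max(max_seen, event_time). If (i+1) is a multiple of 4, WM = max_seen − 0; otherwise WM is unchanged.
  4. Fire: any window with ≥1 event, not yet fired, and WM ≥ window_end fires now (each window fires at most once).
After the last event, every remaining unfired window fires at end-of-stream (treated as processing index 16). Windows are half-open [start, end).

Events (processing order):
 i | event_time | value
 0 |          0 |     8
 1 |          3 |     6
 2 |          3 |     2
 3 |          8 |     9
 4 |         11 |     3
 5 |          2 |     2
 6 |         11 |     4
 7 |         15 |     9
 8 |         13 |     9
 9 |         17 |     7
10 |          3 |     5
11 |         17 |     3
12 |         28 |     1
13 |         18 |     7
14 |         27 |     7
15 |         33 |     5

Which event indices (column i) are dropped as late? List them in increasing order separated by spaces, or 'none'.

i=0 t=0 v=8: → [0,7); WM=−∞
i=1 t=3 v=6: → [0,7); WM=−∞
i=2 t=3 v=2: → [0,7); WM=−∞
i=3 t=8 v=9: → [7,14); WM=8; [0,7) fires=16
i=4 t=11 v=3: → [7,14); WM=8
i=5 t=2 v=2: DROP (t<8-0); WM=8
i=6 t=11 v=4: → [7,14); WM=8
i=7 t=15 v=9: → [14,21); WM=15; [7,14) fires=16
i=8 t=13 v=9: DROP (t<15-0); WM=15
i=9 t=17 v=7: → [14,21); WM=15
i=10 t=3 v=5: DROP (t<15-0); WM=15
i=11 t=17 v=3: → [14,21); WM=17
i=12 t=28 v=1: → [28,35); WM=17
i=13 t=18 v=7: → [14,21); WM=17
i=14 t=27 v=7: → [21,28); WM=17
i=15 t=33 v=5: → [28,35); WM=33; [14,21) fires=26 [21,28) fires=7

5 8 10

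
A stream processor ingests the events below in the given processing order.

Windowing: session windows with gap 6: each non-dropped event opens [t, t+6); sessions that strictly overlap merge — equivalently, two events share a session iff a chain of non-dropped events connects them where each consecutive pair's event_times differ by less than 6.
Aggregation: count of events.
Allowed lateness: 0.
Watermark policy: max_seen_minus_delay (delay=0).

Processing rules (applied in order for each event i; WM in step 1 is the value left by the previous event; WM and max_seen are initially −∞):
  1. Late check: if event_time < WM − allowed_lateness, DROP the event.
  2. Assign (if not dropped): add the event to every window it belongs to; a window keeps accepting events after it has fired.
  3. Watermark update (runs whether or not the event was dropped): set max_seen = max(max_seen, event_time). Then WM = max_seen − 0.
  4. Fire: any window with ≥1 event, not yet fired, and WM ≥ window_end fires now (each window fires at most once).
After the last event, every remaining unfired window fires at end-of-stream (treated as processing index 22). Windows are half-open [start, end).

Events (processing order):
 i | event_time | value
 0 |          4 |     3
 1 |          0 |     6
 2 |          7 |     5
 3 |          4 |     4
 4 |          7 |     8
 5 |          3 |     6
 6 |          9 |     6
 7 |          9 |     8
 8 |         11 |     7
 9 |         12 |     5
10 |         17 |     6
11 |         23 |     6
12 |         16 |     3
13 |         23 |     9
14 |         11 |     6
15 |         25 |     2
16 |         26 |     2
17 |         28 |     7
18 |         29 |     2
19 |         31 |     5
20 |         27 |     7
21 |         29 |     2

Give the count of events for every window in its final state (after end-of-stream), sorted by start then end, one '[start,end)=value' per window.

[4,23)=8 [23,37)=7

i=0 t=4 v=3: → [4,10); WM=4
i=1 t=0 v=6: DROP (t<4-0); WM=4
i=2 t=7 v=5: → [4,13); WM=7
i=3 t=4 v=4: DROP (t<7-0); WM=7
i=4 t=7 v=8: → [4,13); WM=7
i=5 t=3 v=6: DROP (t<7-0); WM=7
i=6 t=9 v=6: → [4,15); WM=9
i=7 t=9 v=8: → [4,15); WM=9
i=8 t=11 v=7: → [4,17); WM=11
i=9 t=12 v=5: → [4,18); WM=12
i=10 t=17 v=6: → [4,23); WM=17
i=11 t=23 v=6: → [23,29); WM=23
i=12 t=16 v=3: DROP (t<23-0); WM=23
i=13 t=23 v=9: → [23,29); WM=23
i=14 t=11 v=6: DROP (t<23-0); WM=23
i=15 t=25 v=2: → [23,31); WM=25
i=16 t=26 v=2: → [23,32); WM=26
i=17 t=28 v=7: → [23,34); WM=28
i=18 t=29 v=2: → [23,35); WM=29
i=19 t=31 v=5: → [23,37); WM=31
i=20 t=27 v=7: DROP (t<31-0); WM=31
i=21 t=29 v=2: DROP (t<31-0); WM=31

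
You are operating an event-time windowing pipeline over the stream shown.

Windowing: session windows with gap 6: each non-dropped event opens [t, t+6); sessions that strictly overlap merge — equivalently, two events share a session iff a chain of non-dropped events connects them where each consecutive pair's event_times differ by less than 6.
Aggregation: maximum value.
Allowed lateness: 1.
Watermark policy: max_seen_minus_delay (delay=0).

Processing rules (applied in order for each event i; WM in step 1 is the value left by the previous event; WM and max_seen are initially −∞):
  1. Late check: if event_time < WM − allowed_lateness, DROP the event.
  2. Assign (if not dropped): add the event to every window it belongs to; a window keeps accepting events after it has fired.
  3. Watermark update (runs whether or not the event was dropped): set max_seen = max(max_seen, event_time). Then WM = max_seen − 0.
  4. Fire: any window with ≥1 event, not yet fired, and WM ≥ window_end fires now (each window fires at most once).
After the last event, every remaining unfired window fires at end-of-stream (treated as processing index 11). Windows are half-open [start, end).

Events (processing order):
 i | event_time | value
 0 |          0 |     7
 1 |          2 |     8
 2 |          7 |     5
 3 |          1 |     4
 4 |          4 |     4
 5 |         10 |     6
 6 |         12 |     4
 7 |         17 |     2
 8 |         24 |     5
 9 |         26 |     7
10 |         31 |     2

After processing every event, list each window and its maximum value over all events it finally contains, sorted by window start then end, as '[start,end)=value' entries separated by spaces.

[0,23)=8 [24,37)=7

i=0 t=0 v=7: → [0,6); WM=0
i=1 t=2 v=8: → [0,8); WM=2
i=2 t=7 v=5: → [0,13); WM=7
i=3 t=1 v=4: DROP (t<7-1); WM=7
i=4 t=4 v=4: DROP (t<7-1); WM=7
i=5 t=10 v=6: → [0,16); WM=10
i=6 t=12 v=4: → [0,18); WM=12
i=7 t=17 v=2: → [0,23); WM=17
i=8 t=24 v=5: → [24,30); WM=24
i=9 t=26 v=7: → [24,32); WM=26
i=10 t=31 v=2: → [24,37); WM=31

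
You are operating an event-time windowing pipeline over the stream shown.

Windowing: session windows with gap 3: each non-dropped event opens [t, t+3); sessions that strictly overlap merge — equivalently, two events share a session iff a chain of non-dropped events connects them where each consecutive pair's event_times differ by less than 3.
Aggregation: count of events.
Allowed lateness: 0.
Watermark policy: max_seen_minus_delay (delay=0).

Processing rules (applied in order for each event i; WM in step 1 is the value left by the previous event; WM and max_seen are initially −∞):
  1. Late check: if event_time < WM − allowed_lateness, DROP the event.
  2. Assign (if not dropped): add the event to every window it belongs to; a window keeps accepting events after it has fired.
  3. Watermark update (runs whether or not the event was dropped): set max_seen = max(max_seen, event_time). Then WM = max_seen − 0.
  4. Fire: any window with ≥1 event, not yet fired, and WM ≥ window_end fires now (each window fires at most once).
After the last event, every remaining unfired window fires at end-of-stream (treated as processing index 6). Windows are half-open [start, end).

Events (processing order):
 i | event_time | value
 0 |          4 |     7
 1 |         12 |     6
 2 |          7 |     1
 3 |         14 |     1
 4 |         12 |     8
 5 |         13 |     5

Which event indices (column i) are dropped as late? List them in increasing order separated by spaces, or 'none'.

i=0 t=4 v=7: → [4,7); WM=4
i=1 t=12 v=6: → [12,15); WM=12
i=2 t=7 v=1: DROP (t<12-0); WM=12
i=3 t=14 v=1: → [12,17); WM=14
i=4 t=12 v=8: DROP (t<14-0); WM=14
i=5 t=13 v=5: DROP (t<14-0); WM=14

2 4 5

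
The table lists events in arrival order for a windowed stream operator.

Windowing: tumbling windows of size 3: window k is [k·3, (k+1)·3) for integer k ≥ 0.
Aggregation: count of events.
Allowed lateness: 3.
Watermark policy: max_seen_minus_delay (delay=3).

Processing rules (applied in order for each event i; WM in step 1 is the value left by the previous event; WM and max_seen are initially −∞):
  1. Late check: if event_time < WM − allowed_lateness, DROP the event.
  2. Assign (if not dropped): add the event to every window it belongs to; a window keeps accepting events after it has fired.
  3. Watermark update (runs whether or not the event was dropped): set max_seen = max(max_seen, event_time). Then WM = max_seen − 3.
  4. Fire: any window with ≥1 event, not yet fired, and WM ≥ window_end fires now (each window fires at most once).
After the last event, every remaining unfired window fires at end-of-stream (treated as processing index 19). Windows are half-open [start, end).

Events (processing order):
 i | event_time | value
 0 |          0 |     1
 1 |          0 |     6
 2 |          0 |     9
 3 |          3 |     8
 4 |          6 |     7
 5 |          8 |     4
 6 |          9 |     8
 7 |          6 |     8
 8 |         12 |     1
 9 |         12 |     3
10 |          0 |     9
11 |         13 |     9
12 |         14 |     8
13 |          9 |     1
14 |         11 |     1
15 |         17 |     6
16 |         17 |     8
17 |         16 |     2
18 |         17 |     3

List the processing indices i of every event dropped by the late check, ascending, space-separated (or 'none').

i=0 t=0 v=1: → [0,3); WM=-3
i=1 t=0 v=6: → [0,3); WM=-3
i=2 t=0 v=9: → [0,3); WM=-3
i=3 t=3 v=8: → [3,6); WM=0
i=4 t=6 v=7: → [6,9); WM=3; [0,3) fires=3
i=5 t=8 v=4: → [6,9); WM=5
i=6 t=9 v=8: → [9,12); WM=6; [3,6) fires=1
i=7 t=6 v=8: → [6,9); WM=6
i=8 t=12 v=1: → [12,15); WM=9; [6,9) fires=3
i=9 t=12 v=3: → [12,15); WM=9
i=10 t=0 v=9: DROP (t<9-3); WM=9
i=11 t=13 v=9: → [12,15); WM=10
i=12 t=14 v=8: → [12,15); WM=11
i=13 t=9 v=1: → [9,12); WM=11
i=14 t=11 v=1: → [9,12); WM=11
i=15 t=17 v=6: → [15,18); WM=14; [9,12) fires=3
i=16 t=17 v=8: → [15,18); WM=14
i=17 t=16 v=2: → [15,18); WM=14
i=18 t=17 v=3: → [15,18); WM=14

10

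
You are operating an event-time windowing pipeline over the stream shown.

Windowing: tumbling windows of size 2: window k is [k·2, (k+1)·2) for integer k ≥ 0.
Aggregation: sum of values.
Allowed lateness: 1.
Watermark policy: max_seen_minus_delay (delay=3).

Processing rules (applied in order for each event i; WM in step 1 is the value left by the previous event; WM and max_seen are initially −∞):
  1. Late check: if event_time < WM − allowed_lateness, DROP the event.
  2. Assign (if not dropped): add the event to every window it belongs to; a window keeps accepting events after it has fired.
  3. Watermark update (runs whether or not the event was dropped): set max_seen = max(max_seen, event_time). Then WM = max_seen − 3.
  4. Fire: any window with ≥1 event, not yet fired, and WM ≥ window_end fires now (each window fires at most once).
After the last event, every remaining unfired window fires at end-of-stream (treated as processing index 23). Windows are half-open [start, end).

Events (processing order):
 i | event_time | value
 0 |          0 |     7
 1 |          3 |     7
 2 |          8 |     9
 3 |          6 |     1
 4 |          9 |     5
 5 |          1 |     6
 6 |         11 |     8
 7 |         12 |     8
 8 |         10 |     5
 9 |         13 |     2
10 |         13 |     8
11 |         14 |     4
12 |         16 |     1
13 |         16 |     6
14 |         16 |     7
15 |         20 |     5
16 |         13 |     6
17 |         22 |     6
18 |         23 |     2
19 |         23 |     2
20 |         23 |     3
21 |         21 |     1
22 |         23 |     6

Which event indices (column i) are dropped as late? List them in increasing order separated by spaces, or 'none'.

i=0 t=0 v=7: → [0,2); WM=-3
i=1 t=3 v=7: → [2,4); WM=0
i=2 t=8 v=9: → [8,10); WM=5; [0,2) fires=7 [2,4) fires=7
i=3 t=6 v=1: → [6,8); WM=5
i=4 t=9 v=5: → [8,10); WM=6
i=5 t=1 v=6: DROP (t<6-1); WM=6
i=6 t=11 v=8: → [10,12); WM=8; [6,8) fires=1
i=7 t=12 v=8: → [12,14); WM=9
i=8 t=10 v=5: → [10,12); WM=9
i=9 t=13 v=2: → [12,14); WM=10; [8,10) fires=14
i=10 t=13 v=8: → [12,14); WM=10
i=11 t=14 v=4: → [14,16); WM=11
i=12 t=16 v=1: → [16,18); WM=13; [10,12) fires=13
i=13 t=16 v=6: → [16,18); WM=13
i=14 t=16 v=7: → [16,18); WM=13
i=15 t=20 v=5: → [20,22); WM=17; [12,14) fires=18 [14,16) fires=4
i=16 t=13 v=6: DROP (t<17-1); WM=17
i=17 t=22 v=6: → [22,24); WM=19; [16,18) fires=14
i=18 t=23 v=2: → [22,24); WM=20
i=19 t=23 v=2: → [22,24); WM=20
i=20 t=23 v=3: → [22,24); WM=20
i=21 t=21 v=1: → [20,22); WM=20
i=22 t=23 v=6: → [22,24); WM=20

5 16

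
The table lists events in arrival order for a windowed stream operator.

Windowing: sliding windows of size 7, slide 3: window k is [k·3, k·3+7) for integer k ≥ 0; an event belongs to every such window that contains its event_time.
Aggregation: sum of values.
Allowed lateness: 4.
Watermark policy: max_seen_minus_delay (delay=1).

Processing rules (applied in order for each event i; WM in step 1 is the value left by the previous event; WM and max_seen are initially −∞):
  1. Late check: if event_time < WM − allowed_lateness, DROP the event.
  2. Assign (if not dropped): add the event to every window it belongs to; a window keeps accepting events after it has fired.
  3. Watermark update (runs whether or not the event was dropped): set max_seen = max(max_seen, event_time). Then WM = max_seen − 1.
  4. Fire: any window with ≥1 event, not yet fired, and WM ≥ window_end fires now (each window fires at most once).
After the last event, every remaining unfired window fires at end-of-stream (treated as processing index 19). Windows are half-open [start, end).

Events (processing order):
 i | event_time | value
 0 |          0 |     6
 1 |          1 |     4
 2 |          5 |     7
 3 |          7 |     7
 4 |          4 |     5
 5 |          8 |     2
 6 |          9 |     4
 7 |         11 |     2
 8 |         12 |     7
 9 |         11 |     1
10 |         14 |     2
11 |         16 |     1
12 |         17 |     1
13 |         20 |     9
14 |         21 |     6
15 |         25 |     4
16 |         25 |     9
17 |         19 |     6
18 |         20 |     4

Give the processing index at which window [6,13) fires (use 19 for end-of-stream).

i=0 t=0 v=6: → [0,7); WM=-1
i=1 t=1 v=4: → [0,7); WM=0
i=2 t=5 v=7: → [3,10),[0,7); WM=4
i=3 t=7 v=7: → [6,13),[3,10); WM=6
i=4 t=4 v=5: → [3,10),[0,7); WM=6
i=5 t=8 v=2: → [6,13),[3,10); WM=7; [0,7) fires=22
i=6 t=9 v=4: → [9,16),[6,13),[3,10); WM=8
i=7 t=11 v=2: → [9,16),[6,13); WM=10; [3,10) fires=25
i=8 t=12 v=7: → [12,19),[9,16),[6,13); WM=11
i=9 t=11 v=1: → [9,16),[6,13); WM=11
i=10 t=14 v=2: → [12,19),[9,16); WM=13; [6,13) fires=23
i=11 t=16 v=1: → [15,22),[12,19); WM=15
i=12 t=17 v=1: → [15,22),[12,19); WM=16; [9,16) fires=16
i=13 t=20 v=9: → [18,25),[15,22); WM=19; [12,19) fires=11
i=14 t=21 v=6: → [21,28),[18,25),[15,22); WM=20
i=15 t=25 v=4: → [24,31),[21,28); WM=24; [15,22) fires=17
i=16 t=25 v=9: → [24,31),[21,28); WM=24
i=17 t=19 v=6: DROP (t<24-4); WM=24
i=18 t=20 v=4: → [18,25),[15,22); WM=24

10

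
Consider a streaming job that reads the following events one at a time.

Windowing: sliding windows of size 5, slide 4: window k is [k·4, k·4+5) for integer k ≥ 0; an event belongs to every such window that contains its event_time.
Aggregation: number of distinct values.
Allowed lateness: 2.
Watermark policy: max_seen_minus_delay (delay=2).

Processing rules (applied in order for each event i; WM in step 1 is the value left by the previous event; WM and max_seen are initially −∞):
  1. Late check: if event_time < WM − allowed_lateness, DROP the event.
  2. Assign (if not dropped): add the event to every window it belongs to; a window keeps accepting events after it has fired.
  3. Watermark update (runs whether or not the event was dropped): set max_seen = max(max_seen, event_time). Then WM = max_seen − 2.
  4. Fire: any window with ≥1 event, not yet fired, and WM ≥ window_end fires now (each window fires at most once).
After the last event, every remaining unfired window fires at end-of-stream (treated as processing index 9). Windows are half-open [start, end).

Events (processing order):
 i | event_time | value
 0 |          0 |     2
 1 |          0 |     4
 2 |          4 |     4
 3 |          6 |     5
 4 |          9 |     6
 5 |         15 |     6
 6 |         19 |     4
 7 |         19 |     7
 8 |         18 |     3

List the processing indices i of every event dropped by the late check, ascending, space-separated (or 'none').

none

i=0 t=0 v=2: → [0,5); WM=-2
i=1 t=0 v=4: → [0,5); WM=-2
i=2 t=4 v=4: → [4,9),[0,5); WM=2
i=3 t=6 v=5: → [4,9); WM=4
i=4 t=9 v=6: → [8,13); WM=7; [0,5) fires=2
i=5 t=15 v=6: → [12,17); WM=13; [4,9) fires=2 [8,13) fires=1
i=6 t=19 v=4: → [16,21); WM=17; [12,17) fires=1
i=7 t=19 v=7: → [16,21); WM=17
i=8 t=18 v=3: → [16,21); WM=17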